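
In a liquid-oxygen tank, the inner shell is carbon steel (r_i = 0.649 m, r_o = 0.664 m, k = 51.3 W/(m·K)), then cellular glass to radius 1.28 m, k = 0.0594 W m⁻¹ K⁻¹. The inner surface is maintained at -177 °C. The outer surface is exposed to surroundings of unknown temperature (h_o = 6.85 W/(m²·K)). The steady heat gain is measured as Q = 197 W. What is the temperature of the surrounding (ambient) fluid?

Series resistances:
  R_carbon steel = (1/0.649 − 1/0.664)/(4πk) = 0.03481/(4π·51.3) = 5.399×10^-5 K/W
  R_cellular glass = (1/0.664 − 1/1.28)/(4πk) = 0.7248/(4π·0.0594) = 0.9710 K/W
  R_conv,out = 1/(4πr²h) = 1/(4π·1.28²·6.85) = 0.007091 K/W
ΣR = 0.9781 K/W
ΔT = Q·ΣR = 197 × 0.9781 = 192.7 K
Heat flows inward, so T_out = T_in + ΔT = -177 + 192.7 = 15.7 °C

T_out = 15.7 °C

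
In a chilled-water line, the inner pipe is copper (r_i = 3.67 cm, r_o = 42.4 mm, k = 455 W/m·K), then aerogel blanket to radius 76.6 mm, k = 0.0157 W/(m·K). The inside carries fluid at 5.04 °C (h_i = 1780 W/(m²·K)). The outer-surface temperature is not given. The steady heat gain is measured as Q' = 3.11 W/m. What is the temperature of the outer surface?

T_out = 23.7 °C

Sum the resistances:
  R'_conv,in = 1/(2πr h) = 1/(2π·0.0367·1780) = 0.002436 m·K/W
  R'_copper = ln(0.0424/0.0367)/(2πk) = 0.1444/(2π·455) = 5.050×10^-5 m·K/W
  R'_aerogel blanket = ln(0.0766/0.0424)/(2πk) = 0.5914/(2π·0.0157) = 5.996 m·K/W
ΣR = 5.998 m·K/W
ΔT = Q'·ΣR = 3.11 × 5.998 = 18.65 K
Heat flows inward, so T_out = T_in + ΔT = 5.04 + 18.65 = 23.7 °C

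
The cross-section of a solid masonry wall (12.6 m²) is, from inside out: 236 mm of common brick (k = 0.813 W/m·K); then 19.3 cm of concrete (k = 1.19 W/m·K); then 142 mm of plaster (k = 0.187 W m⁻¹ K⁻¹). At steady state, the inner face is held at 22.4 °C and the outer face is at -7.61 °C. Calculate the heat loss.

Treat each layer as a resistance in series:
  R_common brick = L/(kA) = 0.236/(0.813·12.6) = 0.02304 K/W
  R_concrete = L/(kA) = 0.193/(1.19·12.6) = 0.01287 K/W
  R_plaster = L/(kA) = 0.142/(0.187·12.6) = 0.06027 K/W
ΣR = 0.02304 + 0.01287 + 0.06027 = 0.09618 K/W
Q = ΔT/ΣR = (22.4 °C − -7.61 °C)/0.09618 = 312 W

Q = 312 W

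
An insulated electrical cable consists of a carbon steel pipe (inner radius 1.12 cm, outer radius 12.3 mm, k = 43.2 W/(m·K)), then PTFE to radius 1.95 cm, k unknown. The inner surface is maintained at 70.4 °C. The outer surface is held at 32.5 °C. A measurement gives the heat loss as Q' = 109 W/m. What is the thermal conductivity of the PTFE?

k = 0.211 W/m·K

ΣR = ΔT/Q' = |70.4 − 32.5|/109 = 0.3477 m·K/W
Known resistances:
  R'_carbon steel = ln(0.0123/0.0112)/(2πk) = 0.09369/(2π·43.2) = 3.452×10^-4 m·K/W
R_PTFE = ΣR − ΣR_known = 0.3477 − 3.452×10^-4 = 0.3474 m·K/W
ln(r₂/r₁)/(2πk) = 0.3474 ⇒ k = 0.4608/(2π·0.3474) = 0.211 W/m·K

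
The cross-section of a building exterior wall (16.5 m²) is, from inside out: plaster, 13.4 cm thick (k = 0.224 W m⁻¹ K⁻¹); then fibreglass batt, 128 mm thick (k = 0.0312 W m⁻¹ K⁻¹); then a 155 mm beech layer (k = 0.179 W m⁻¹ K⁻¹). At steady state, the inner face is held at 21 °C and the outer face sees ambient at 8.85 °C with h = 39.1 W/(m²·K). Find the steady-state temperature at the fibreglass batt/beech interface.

T = 10.8 °C

Resistance network (inner→outer):
  R_plaster = L/(kA) = 0.134/(0.224·16.5) = 0.03626 K/W
  R_fibreglass batt = L/(kA) = 0.128/(0.0312·16.5) = 0.2486 K/W
  R_beech = L/(kA) = 0.155/(0.179·16.5) = 0.05248 K/W
  R_conv,out = 1/(hA) = 1/(39.1·16.5) = 0.001550 K/W
ΣR = 0.03626 + 0.2486 + 0.05248 + 0.001550 = 0.3389 K/W
Q = ΔT/ΣR = (21 °C − 8.85 °C)/0.3389 = 35.85 W
From the inner boundary to the fibreglass batt/beech interface, ΣR_partial = 0.2849 K/W.
T_interface = T_in − Q·ΣR_partial = 21 °C − (35.85)(0.2849) = 10.8 °C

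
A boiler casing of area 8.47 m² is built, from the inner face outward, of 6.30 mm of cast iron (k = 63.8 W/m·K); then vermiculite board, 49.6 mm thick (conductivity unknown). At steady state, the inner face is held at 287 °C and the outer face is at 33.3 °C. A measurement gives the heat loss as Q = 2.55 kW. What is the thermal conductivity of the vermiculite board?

ΣR = ΔT/Q = |287 − 33.3|/2550 = 0.09949 K/W
Known resistances:
  R_cast iron = L/(kA) = 0.00630/(63.8·8.47) = 1.166×10^-5 K/W
R_vermiculite board = ΣR − ΣR_known = 0.09949 − 1.166×10^-5 = 0.09948 K/W
L/(kA) = 0.09948 ⇒ k = 0.0496/(0.09948·8.47) = 0.0589 W/m·K

k = 0.0589 W/m·K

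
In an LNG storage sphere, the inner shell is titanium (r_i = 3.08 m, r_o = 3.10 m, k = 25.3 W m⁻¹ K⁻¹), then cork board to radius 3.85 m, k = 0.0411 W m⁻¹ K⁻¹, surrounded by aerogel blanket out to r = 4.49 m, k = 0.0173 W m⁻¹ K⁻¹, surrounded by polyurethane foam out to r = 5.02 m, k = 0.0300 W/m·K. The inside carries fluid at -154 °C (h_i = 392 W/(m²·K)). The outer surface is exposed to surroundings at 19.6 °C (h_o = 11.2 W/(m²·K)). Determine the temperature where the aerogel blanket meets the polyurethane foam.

T = -11.1 °C

Resistance network (inner→outer):
  R_conv,in = 1/(4πr²h) = 1/(4π·3.08²·392) = 2.140×10^-5 K/W
  R_titanium = (1/3.08 − 1/3.10)/(4πk) = 0.002095/(4π·25.3) = 6.589×10^-6 K/W
  R_cork board = (1/3.10 − 1/3.85)/(4πk) = 0.06284/(4π·0.0411) = 0.1217 K/W
  R_aerogel blanket = (1/3.85 − 1/4.49)/(4πk) = 0.03702/(4π·0.0173) = 0.1703 K/W
  R_polyurethane foam = (1/4.49 − 1/5.02)/(4πk) = 0.02351/(4π·0.0300) = 0.06237 K/W
  R_conv,out = 1/(4πr²h) = 1/(4π·5.02²·11.2) = 2.819×10^-4 K/W
ΣR = 2.140×10^-5 + 6.589×10^-6 + 0.1217 + 0.1703 + 0.06237 + 2.819×10^-4 = 0.3547 K/W
Q = ΔT/ΣR = (-154 °C − 19.6 °C)/0.3547 = -489.4 W
From the inner boundary to the aerogel blanket/polyurethane foam interface, ΣR_partial = 0.2920 K/W.
T_interface = T_in − Q·ΣR_partial = -154 °C − (-489.4)(0.2920) = -11.1 °C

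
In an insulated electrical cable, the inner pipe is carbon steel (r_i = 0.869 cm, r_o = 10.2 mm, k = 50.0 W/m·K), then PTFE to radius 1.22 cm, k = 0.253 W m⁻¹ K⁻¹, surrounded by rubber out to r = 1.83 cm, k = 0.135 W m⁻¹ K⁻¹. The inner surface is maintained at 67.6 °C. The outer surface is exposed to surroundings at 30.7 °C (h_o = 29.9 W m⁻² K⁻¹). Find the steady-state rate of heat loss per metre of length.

Q' = 41.8 W/m

Resistance network (inner→outer):
  R'_carbon steel = ln(0.0102/0.00869)/(2πk) = 0.1602/(2π·50.0) = 5.100×10^-4 m·K/W
  R'_PTFE = ln(0.0122/0.0102)/(2πk) = 0.1790/(2π·0.253) = 0.1126 m·K/W
  R'_rubber = ln(0.0183/0.0122)/(2πk) = 0.4055/(2π·0.135) = 0.4780 m·K/W
  R'_conv,out = 1/(2πr h) = 1/(2π·0.0183·29.9) = 0.2909 m·K/W
ΣR = 5.100×10^-4 + 0.1126 + 0.4780 + 0.2909 = 0.8820 m·K/W
Q' = ΔT/ΣR = (67.6 °C − 30.7 °C)/0.8820 = 41.8 W/m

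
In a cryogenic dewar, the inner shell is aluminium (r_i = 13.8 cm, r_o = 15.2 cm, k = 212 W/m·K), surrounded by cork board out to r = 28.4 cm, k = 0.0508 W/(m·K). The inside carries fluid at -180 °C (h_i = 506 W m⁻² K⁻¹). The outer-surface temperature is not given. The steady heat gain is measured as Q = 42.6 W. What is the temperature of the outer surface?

Series resistances:
  R_conv,in = 1/(4πr²h) = 1/(4π·0.138²·506) = 0.008258 K/W
  R_aluminium = (1/0.138 − 1/0.152)/(4πk) = 0.6674/(4π·212) = 2.505×10^-4 K/W
  R_cork board = (1/0.152 − 1/0.284)/(4πk) = 3.058/(4π·0.0508) = 4.790 K/W
ΣR = 4.799 K/W
ΔT = Q·ΣR = 42.6 × 4.799 = 204.4 K
Heat flows inward, so T_out = T_in + ΔT = -180 + 204.4 = 24.4 °C

T_out = 24.4 °C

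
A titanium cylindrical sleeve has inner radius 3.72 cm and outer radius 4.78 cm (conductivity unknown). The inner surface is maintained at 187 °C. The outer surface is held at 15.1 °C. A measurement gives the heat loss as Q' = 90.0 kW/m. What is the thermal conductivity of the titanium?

ΣR = ΔT/Q' = |187 − 15.1|/90000 = 0.001910 m·K/W
ln(r₂/r₁)/(2πk) = 0.001910 ⇒ k = 0.2507/(2π·0.001910) = 20.9 W/m·K

k = 20.9 W/m·K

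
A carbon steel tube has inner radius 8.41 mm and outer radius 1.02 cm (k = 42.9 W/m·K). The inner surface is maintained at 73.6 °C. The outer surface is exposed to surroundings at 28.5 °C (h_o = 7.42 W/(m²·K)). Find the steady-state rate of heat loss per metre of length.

Q' = 21.4 W/m

Series thermal resistances, inner to outer:
  R'_carbon steel = ln(0.0102/0.00841)/(2πk) = 0.1930/(2π·42.9) = 7.159×10^-4 m·K/W
  R'_conv,out = 1/(2πr h) = 1/(2π·0.0102·7.42) = 2.103 m·K/W
ΣR = 7.159×10^-4 + 2.103 = 2.104 m·K/W
Q' = ΔT/ΣR = (73.6 °C − 28.5 °C)/2.104 = 21.4 W/m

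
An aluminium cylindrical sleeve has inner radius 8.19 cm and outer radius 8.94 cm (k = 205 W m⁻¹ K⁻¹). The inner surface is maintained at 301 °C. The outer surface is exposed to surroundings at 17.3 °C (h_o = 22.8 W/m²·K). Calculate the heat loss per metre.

Q' = 3.63 kW/m

Treat each layer as a resistance in series:
  R'_aluminium = ln(0.0894/0.0819)/(2πk) = 0.08762/(2π·205) = 6.803×10^-5 m·K/W
  R'_conv,out = 1/(2πr h) = 1/(2π·0.0894·22.8) = 0.07808 m·K/W
ΣR = 6.803×10^-5 + 0.07808 = 0.07815 m·K/W
Q' = ΔT/ΣR = (301 °C − 17.3 °C)/0.07815 = 3630 W/m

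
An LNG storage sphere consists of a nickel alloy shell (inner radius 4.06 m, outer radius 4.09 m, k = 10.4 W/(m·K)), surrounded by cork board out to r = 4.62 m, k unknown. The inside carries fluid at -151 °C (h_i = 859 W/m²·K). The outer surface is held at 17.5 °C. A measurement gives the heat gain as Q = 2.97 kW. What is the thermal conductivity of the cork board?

ΣR = ΔT/Q = |-151 − 17.5|/2970 = 0.05673 K/W
Known resistances:
  R_conv,in = 1/(4πr²h) = 1/(4π·4.06²·859) = 5.620×10^-6 K/W
  R_nickel alloy = (1/4.06 − 1/4.09)/(4πk) = 0.001807/(4π·10.4) = 1.382×10^-5 K/W
R_cork board = ΣR − ΣR_known = 0.05673 − 1.944×10^-5 = 0.05671 K/W
(1/r₁−1/r₂)/(4πk) = 0.05671 ⇒ k = 0.02805/(4π·0.05671) = 0.0394 W/m·K

k = 0.0394 W/m·K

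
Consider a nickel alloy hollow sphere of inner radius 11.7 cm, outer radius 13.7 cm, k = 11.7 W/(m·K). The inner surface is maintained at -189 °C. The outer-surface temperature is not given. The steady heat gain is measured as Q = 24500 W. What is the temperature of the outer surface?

Sum the resistances:
  R_nickel alloy = (1/0.117 − 1/0.137)/(4πk) = 1.248/(4π·11.7) = 0.008486 K/W
ΣR = 0.008486 K/W
ΔT = Q·ΣR = 24500 × 0.008486 = 207.9 K
Heat flows inward, so T_out = T_in + ΔT = -189 + 207.9 = 18.9 °C

T_out = 18.9 °C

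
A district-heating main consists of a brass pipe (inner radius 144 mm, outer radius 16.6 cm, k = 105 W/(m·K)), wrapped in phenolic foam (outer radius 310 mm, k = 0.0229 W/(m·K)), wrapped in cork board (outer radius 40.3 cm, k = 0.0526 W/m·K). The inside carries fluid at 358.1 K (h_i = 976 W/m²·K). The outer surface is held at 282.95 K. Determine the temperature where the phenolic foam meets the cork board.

T = 294.6 K

Treat each layer as a resistance in series:
  R'_conv,in = 1/(2πr h) = 1/(2π·0.144·976) = 0.001132 m·K/W
  R'_brass = ln(0.166/0.144)/(2πk) = 0.1422/(2π·105) = 2.155×10^-4 m·K/W
  R'_phenolic foam = ln(0.310/0.166)/(2πk) = 0.6246/(2π·0.0229) = 4.341 m·K/W
  R'_cork board = ln(0.403/0.310)/(2πk) = 0.2624/(2π·0.0526) = 0.7939 m·K/W
ΣR = 0.001132 + 2.155×10^-4 + 4.341 + 0.7939 = 5.136 m·K/W
Q' = ΔT/ΣR = (358.1 K − 282.95 K)/5.136 = 14.63 W/m
From the inner boundary to the phenolic foam/cork board interface, ΣR_partial = 4.342 m·K/W.
T_interface = T_in − Q'·ΣR_partial = 358.1 K − (14.63)(4.342) = 294.6 K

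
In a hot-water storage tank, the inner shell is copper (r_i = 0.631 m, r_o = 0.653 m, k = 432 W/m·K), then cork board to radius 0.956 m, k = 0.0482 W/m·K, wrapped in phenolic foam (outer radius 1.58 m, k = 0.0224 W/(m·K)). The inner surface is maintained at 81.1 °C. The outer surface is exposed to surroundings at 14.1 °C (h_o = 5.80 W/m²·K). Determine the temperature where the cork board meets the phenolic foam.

T = 57.5 °C

Treat each layer as a resistance in series:
  R_copper = (1/0.631 − 1/0.653)/(4πk) = 0.05339/(4π·432) = 9.835×10^-6 K/W
  R_cork board = (1/0.653 − 1/0.956)/(4πk) = 0.4854/(4π·0.0482) = 0.8013 K/W
  R_phenolic foam = (1/0.956 − 1/1.58)/(4πk) = 0.4131/(4π·0.0224) = 1.468 K/W
  R_conv,out = 1/(4πr²h) = 1/(4π·1.58²·5.80) = 0.005496 K/W
ΣR = 9.835×10^-6 + 0.8013 + 1.468 + 0.005496 = 2.275 K/W
Q = ΔT/ΣR = (81.1 °C − 14.1 °C)/2.275 = 29.45 W
From the inner boundary to the cork board/phenolic foam interface, ΣR_partial = 0.8013 K/W.
T_interface = T_in − Q·ΣR_partial = 81.1 °C − (29.45)(0.8013) = 57.5 °C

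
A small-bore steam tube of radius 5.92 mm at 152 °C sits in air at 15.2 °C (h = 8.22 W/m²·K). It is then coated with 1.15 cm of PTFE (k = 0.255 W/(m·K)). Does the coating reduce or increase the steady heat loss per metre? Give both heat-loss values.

Critical radius for a cylinder: r_cr = k/h = 0.0310 m = 3.10 cm.
Outer radius after coating: r₂ = 0.00592 + 0.0115 = 0.01742 m.
Since r₁ < r_cr and r₂ ≤ r_cr, the coating moves toward the maximum at r_cr — heat loss rises.
Bare: R = 1/(2πr₁h) = 3.271 m·K/W; Q = 136.8/3.271 = 41.8 W/m.
Coated: R = R_cond + R_conv = 1.785 m·K/W; Q = 136.8/1.785 = 76.6 W/m.

increases: 41.8 → 76.6 W/m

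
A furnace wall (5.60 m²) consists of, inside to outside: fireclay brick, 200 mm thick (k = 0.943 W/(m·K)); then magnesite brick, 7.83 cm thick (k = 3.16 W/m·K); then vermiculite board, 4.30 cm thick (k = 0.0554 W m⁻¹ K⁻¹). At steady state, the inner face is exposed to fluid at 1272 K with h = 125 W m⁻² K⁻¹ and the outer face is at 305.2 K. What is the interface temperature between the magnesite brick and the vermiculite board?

Series thermal resistances, inner to outer:
  R_conv,in = 1/(hA) = 1/(125·5.60) = 0.001429 K/W
  R_fireclay brick = L/(kA) = 0.200/(0.943·5.60) = 0.03787 K/W
  R_magnesite brick = L/(kA) = 0.0783/(3.16·5.60) = 0.004425 K/W
  R_vermiculite board = L/(kA) = 0.0430/(0.0554·5.60) = 0.1386 K/W
ΣR = 0.001429 + 0.03787 + 0.004425 + 0.1386 = 0.1823 K/W
Q = ΔT/ΣR = (1272 K − 305.2 K)/0.1823 = 5303 W
From the inner boundary to the magnesite brick/vermiculite board interface, ΣR_partial = 0.04372 K/W.
T_interface = T_in − Q·ΣR_partial = 1272 K − (5303)(0.04372) = 1040 K

T = 1040 K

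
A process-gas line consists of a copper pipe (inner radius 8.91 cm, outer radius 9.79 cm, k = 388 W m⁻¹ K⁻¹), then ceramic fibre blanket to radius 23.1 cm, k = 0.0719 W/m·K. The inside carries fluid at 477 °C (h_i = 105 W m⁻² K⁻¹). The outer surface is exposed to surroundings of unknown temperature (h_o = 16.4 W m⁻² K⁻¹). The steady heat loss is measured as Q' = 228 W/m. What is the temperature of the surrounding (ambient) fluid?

Series resistances:
  R'_conv,in = 1/(2πr h) = 1/(2π·0.0891·105) = 0.01701 m·K/W
  R'_copper = ln(0.0979/0.0891)/(2πk) = 0.09419/(2π·388) = 3.863×10^-5 m·K/W
  R'_ceramic fibre blanket = ln(0.231/0.0979)/(2πk) = 0.8585/(2π·0.0719) = 1.900 m·K/W
  R'_conv,out = 1/(2πr h) = 1/(2π·0.231·16.4) = 0.04201 m·K/W
ΣR = 1.959 m·K/W
ΔT = Q'·ΣR = 228 × 1.959 = 446.7 K
Heat flows outward, so T_out = T_in − ΔT = 477 − 446.7 = 30.3 °C

T_out = 30.3 °C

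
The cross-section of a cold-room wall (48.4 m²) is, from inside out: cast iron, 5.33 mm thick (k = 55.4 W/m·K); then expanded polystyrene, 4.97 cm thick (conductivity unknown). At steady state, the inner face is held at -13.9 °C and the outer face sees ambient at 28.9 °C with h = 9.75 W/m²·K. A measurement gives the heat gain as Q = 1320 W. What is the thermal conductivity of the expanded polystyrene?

k = 0.0339 W/m·K

ΣR = ΔT/Q = |-13.9 − 28.9|/1320 = 0.03242 K/W
Known resistances:
  R_cast iron = L/(kA) = 0.00533/(55.4·48.4) = 1.988×10^-6 K/W
  R_conv,out = 1/(hA) = 1/(9.75·48.4) = 0.002119 K/W
R_expanded polystyrene = ΣR − ΣR_known = 0.03242 − 0.002121 = 0.03030 K/W
L/(kA) = 0.03030 ⇒ k = 0.0497/(0.03030·48.4) = 0.0339 W/m·K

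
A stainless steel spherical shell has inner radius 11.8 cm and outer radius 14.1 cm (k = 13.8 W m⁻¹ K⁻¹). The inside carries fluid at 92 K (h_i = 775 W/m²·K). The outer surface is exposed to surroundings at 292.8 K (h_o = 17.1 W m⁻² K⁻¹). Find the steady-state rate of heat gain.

Series thermal resistances, inner to outer:
  R_conv,in = 1/(4πr²h) = 1/(4π·0.118²·775) = 0.007374 K/W
  R_stainless steel = (1/0.118 − 1/0.141)/(4πk) = 1.382/(4π·13.8) = 0.007971 K/W
  R_conv,out = 1/(4πr²h) = 1/(4π·0.141²·17.1) = 0.2341 K/W
ΣR = 0.007374 + 0.007971 + 0.2341 = 0.2494 K/W
Q = ΔT/ΣR = (92 K − 292.8 K)/0.2494 = -805 W
(Negative Q ⇒ heat flows inward; heat gain = 805 W.)

Q = 805 W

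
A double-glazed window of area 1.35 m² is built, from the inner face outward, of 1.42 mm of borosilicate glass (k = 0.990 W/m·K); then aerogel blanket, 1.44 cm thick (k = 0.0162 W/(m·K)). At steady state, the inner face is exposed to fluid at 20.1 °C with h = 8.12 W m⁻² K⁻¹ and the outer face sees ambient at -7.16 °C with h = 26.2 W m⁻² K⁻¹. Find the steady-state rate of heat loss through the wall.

Series thermal resistances, inner to outer:
  R_conv,in = 1/(hA) = 1/(8.12·1.35) = 0.09122 K/W
  R_borosilicate glass = L/(kA) = 0.00142/(0.990·1.35) = 0.001062 K/W
  R_aerogel blanket = L/(kA) = 0.0144/(0.0162·1.35) = 0.6584 K/W
  R_conv,out = 1/(hA) = 1/(26.2·1.35) = 0.02827 K/W
ΣR = 0.09122 + 0.001062 + 0.6584 + 0.02827 = 0.7790 K/W
Q = ΔT/ΣR = (20.1 °C − -7.16 °C)/0.7790 = 35.0 W

Q = 35.0 W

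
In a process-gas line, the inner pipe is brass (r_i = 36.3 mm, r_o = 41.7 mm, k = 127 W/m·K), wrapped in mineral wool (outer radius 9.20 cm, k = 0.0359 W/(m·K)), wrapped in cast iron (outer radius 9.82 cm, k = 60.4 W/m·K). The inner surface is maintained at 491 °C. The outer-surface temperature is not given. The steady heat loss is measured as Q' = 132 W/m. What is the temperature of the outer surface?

T_out = 27.9 °C

Series resistances:
  R'_brass = ln(0.0417/0.0363)/(2πk) = 0.1387/(2π·127) = 1.738×10^-4 m·K/W
  R'_mineral wool = ln(0.0920/0.0417)/(2πk) = 0.7913/(2π·0.0359) = 3.508 m·K/W
  R'_cast iron = ln(0.0982/0.0920)/(2πk) = 0.06522/(2π·60.4) = 1.718×10^-4 m·K/W
ΣR = 3.508 m·K/W
ΔT = Q'·ΣR = 132 × 3.508 = 463.1 K
Heat flows outward, so T_out = T_in − ΔT = 491 − 463.1 = 27.9 °C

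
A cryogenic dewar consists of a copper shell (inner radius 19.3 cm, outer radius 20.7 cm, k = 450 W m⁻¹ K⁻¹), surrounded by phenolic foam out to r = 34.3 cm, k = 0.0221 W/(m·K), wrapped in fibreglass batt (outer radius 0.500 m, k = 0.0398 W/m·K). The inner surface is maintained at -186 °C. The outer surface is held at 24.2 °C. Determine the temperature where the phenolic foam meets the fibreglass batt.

T = -19.9 °C

Treat each layer as a resistance in series:
  R_copper = (1/0.193 − 1/0.207)/(4πk) = 0.3504/(4π·450) = 6.197×10^-5 K/W
  R_phenolic foam = (1/0.207 − 1/0.343)/(4πk) = 1.915/(4π·0.0221) = 6.897 K/W
  R_fibreglass batt = (1/0.343 − 1/0.500)/(4πk) = 0.9155/(4π·0.0398) = 1.830 K/W
ΣR = 6.197×10^-5 + 6.897 + 1.830 = 8.727 K/W
Q = ΔT/ΣR = (-186 °C − 24.2 °C)/8.727 = -24.09 W
From the inner boundary to the phenolic foam/fibreglass batt interface, ΣR_partial = 6.897 K/W.
T_interface = T_in − Q·ΣR_partial = -186 °C − (-24.09)(6.897) = -19.9 °C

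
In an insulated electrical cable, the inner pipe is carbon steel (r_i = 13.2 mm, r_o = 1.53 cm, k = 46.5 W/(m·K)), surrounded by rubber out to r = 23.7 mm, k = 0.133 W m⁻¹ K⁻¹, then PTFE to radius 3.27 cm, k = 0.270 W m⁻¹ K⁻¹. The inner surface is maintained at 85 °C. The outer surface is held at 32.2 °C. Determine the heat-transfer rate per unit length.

Resistance network (inner→outer):
  R'_carbon steel = ln(0.0153/0.0132)/(2πk) = 0.1476/(2π·46.5) = 5.053×10^-4 m·K/W
  R'_rubber = ln(0.0237/0.0153)/(2πk) = 0.4376/(2π·0.133) = 0.5237 m·K/W
  R'_PTFE = ln(0.0327/0.0237)/(2πk) = 0.3219/(2π·0.270) = 0.1897 m·K/W
ΣR = 5.053×10^-4 + 0.5237 + 0.1897 = 0.7139 m·K/W
Q' = ΔT/ΣR = (85 °C − 32.2 °C)/0.7139 = 74.0 W/m

Q' = 74.0 W/m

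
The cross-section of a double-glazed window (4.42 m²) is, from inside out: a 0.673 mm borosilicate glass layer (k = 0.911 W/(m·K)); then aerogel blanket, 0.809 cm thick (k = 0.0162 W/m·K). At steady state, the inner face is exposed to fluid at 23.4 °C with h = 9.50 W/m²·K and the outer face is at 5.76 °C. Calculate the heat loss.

Q = 129 W

Series thermal resistances, inner to outer:
  R_conv,in = 1/(hA) = 1/(9.50·4.42) = 0.02382 K/W
  R_borosilicate glass = L/(kA) = 6.73×10^-4/(0.911·4.42) = 1.671×10^-4 K/W
  R_aerogel blanket = L/(kA) = 0.00809/(0.0162·4.42) = 0.1130 K/W
ΣR = 0.02382 + 1.671×10^-4 + 0.1130 = 0.1370 K/W
Q = ΔT/ΣR = (23.4 °C − 5.76 °C)/0.1370 = 129 W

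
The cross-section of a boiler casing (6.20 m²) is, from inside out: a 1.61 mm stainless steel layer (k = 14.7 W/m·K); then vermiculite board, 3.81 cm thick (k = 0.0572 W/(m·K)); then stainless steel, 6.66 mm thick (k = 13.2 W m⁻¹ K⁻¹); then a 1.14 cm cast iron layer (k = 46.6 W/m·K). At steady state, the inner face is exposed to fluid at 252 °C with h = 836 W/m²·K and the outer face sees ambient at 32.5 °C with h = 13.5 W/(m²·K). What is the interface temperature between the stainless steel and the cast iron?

Treat each layer as a resistance in series:
  R_conv,in = 1/(hA) = 1/(836·6.20) = 1.929×10^-4 K/W
  R_stainless steel = L/(kA) = 0.00161/(14.7·6.20) = 1.767×10^-5 K/W
  R_vermiculite board = L/(kA) = 0.0381/(0.0572·6.20) = 0.1074 K/W
  R_stainless steel = L/(kA) = 0.00666/(13.2·6.20) = 8.138×10^-5 K/W
  R_cast iron = L/(kA) = 0.0114/(46.6·6.20) = 3.946×10^-5 K/W
  R_conv,out = 1/(hA) = 1/(13.5·6.20) = 0.01195 K/W
ΣR = 1.929×10^-4 + 1.767×10^-5 + 0.1074 + 8.138×10^-5 + 3.946×10^-5 + 0.01195 = 0.1197 K/W
Q = ΔT/ΣR = (252 °C − 32.5 °C)/0.1197 = 1834 W
From the inner boundary to the stainless steel/cast iron interface, ΣR_partial = 0.1077 K/W.
T_interface = T_in − Q·ΣR_partial = 252 °C − (1834)(0.1077) = 54.5 °C

T = 54.5 °C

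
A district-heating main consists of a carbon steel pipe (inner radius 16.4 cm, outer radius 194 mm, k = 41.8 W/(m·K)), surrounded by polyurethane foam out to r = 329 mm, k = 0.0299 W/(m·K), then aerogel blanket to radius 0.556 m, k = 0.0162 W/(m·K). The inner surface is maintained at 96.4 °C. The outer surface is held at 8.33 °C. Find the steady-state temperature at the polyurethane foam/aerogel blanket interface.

T = 65.3 °C

Treat each layer as a resistance in series:
  R'_carbon steel = ln(0.194/0.164)/(2πk) = 0.1680/(2π·41.8) = 6.396×10^-4 m·K/W
  R'_polyurethane foam = ln(0.329/0.194)/(2πk) = 0.5282/(2π·0.0299) = 2.812 m·K/W
  R'_aerogel blanket = ln(0.556/0.329)/(2πk) = 0.5247/(2π·0.0162) = 5.155 m·K/W
ΣR = 6.396×10^-4 + 2.812 + 5.155 = 7.968 m·K/W
Q' = ΔT/ΣR = (96.4 °C − 8.33 °C)/7.968 = 11.05 W/m
From the inner boundary to the polyurethane foam/aerogel blanket interface, ΣR_partial = 2.813 m·K/W.
T_interface = T_in − Q'·ΣR_partial = 96.4 °C − (11.05)(2.813) = 65.3 °C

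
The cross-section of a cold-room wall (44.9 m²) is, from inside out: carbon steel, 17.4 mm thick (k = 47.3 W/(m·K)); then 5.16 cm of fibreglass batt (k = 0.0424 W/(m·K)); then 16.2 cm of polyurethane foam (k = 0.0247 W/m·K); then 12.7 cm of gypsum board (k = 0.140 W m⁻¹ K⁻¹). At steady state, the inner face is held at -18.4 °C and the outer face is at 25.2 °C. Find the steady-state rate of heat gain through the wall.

Series thermal resistances, inner to outer:
  R_carbon steel = L/(kA) = 0.0174/(47.3·44.9) = 8.193×10^-6 K/W
  R_fibreglass batt = L/(kA) = 0.0516/(0.0424·44.9) = 0.02710 K/W
  R_polyurethane foam = L/(kA) = 0.162/(0.0247·44.9) = 0.1461 K/W
  R_gypsum board = L/(kA) = 0.127/(0.140·44.9) = 0.02020 K/W
ΣR = 8.193×10^-6 + 0.02710 + 0.1461 + 0.02020 = 0.1934 K/W
Q = ΔT/ΣR = (-18.4 °C − 25.2 °C)/0.1934 = -225 W
(Negative Q ⇒ heat flows inward; heat gain = 225 W.)

Q = 225 W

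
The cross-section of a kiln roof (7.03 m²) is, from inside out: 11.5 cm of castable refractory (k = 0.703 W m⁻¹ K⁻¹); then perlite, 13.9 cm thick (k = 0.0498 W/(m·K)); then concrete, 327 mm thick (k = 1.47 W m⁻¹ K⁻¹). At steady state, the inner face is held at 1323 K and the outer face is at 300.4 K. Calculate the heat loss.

Q = 2260 W

Series thermal resistances, inner to outer:
  R_castable refractory = L/(kA) = 0.115/(0.703·7.03) = 0.02327 K/W
  R_perlite = L/(kA) = 0.139/(0.0498·7.03) = 0.3970 K/W
  R_concrete = L/(kA) = 0.327/(1.47·7.03) = 0.03164 K/W
ΣR = 0.02327 + 0.3970 + 0.03164 = 0.4519 K/W
Q = ΔT/ΣR = (1323 K − 300.4 K)/0.4519 = 2260 W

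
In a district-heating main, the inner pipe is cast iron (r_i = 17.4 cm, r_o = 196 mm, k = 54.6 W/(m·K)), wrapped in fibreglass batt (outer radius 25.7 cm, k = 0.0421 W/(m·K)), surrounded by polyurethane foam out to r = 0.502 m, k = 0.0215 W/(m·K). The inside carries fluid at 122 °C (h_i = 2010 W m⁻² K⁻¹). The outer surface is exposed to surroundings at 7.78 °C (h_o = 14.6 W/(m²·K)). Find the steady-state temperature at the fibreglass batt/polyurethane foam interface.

T = 102 °C

Series thermal resistances, inner to outer:
  R'_conv,in = 1/(2πr h) = 1/(2π·0.174·2010) = 4.551×10^-4 m·K/W
  R'_cast iron = ln(0.196/0.174)/(2πk) = 0.1191/(2π·54.6) = 3.470×10^-4 m·K/W
  R'_fibreglass batt = ln(0.257/0.196)/(2πk) = 0.2710/(2π·0.0421) = 1.024 m·K/W
  R'_polyurethane foam = ln(0.502/0.257)/(2πk) = 0.6695/(2π·0.0215) = 4.956 m·K/W
  R'_conv,out = 1/(2πr h) = 1/(2π·0.502·14.6) = 0.02172 m·K/W
ΣR = 4.551×10^-4 + 3.470×10^-4 + 1.024 + 4.956 + 0.02172 = 6.003 m·K/W
Q' = ΔT/ΣR = (122 °C − 7.78 °C)/6.003 = 19.03 W/m
From the inner boundary to the fibreglass batt/polyurethane foam interface, ΣR_partial = 1.025 m·K/W.
T_interface = T_in − Q'·ΣR_partial = 122 °C − (19.03)(1.025) = 102 °C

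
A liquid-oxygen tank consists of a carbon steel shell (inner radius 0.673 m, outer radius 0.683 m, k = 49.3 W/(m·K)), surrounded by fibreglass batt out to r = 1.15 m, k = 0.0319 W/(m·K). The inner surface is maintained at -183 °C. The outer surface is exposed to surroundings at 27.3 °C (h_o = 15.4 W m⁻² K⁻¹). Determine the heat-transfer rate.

Q = 141 W

Resistance network (inner→outer):
  R_carbon steel = (1/0.673 − 1/0.683)/(4πk) = 0.02176/(4π·49.3) = 3.512×10^-5 K/W
  R_fibreglass batt = (1/0.683 − 1/1.15)/(4πk) = 0.5946/(4π·0.0319) = 1.483 K/W
  R_conv,out = 1/(4πr²h) = 1/(4π·1.15²·15.4) = 0.003907 K/W
ΣR = 3.512×10^-5 + 1.483 + 0.003907 = 1.487 K/W
Q = ΔT/ΣR = (-183 °C − 27.3 °C)/1.487 = -141 W
(Negative Q ⇒ heat flows inward; heat gain = 141 W.)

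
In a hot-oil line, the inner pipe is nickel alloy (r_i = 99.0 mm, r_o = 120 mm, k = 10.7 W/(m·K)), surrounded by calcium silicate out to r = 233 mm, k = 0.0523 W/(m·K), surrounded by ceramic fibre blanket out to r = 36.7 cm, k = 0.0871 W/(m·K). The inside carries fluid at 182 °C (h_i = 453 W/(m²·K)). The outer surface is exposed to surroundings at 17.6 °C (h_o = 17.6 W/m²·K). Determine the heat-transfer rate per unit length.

Q' = 57.1 W/m

Treat each layer as a resistance in series:
  R'_conv,in = 1/(2πr h) = 1/(2π·0.0990·453) = 0.003549 m·K/W
  R'_nickel alloy = ln(0.120/0.0990)/(2πk) = 0.1924/(2π·10.7) = 0.002861 m·K/W
  R'_calcium silicate = ln(0.233/0.120)/(2πk) = 0.6635/(2π·0.0523) = 2.019 m·K/W
  R'_ceramic fibre blanket = ln(0.367/0.233)/(2πk) = 0.4543/(2π·0.0871) = 0.8302 m·K/W
  R'_conv,out = 1/(2πr h) = 1/(2π·0.367·17.6) = 0.02464 m·K/W
ΣR = 0.003549 + 0.002861 + 2.019 + 0.8302 + 0.02464 = 2.880 m·K/W
Q' = ΔT/ΣR = (182 °C − 17.6 °C)/2.880 = 57.1 W/m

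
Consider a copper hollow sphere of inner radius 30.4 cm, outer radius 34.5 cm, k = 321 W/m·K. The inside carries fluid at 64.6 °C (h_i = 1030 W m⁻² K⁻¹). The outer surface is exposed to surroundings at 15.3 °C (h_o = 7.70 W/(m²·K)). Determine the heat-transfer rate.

Treat each layer as a resistance in series:
  R_conv,in = 1/(4πr²h) = 1/(4π·0.304²·1030) = 8.360×10^-4 K/W
  R_copper = (1/0.304 − 1/0.345)/(4πk) = 0.3909/(4π·321) = 9.691×10^-5 K/W
  R_conv,out = 1/(4πr²h) = 1/(4π·0.345²·7.70) = 0.08683 K/W
ΣR = 8.360×10^-4 + 9.691×10^-5 + 0.08683 = 0.08776 K/W
Q = ΔT/ΣR = (64.6 °C − 15.3 °C)/0.08776 = 562 W

Q = 562 W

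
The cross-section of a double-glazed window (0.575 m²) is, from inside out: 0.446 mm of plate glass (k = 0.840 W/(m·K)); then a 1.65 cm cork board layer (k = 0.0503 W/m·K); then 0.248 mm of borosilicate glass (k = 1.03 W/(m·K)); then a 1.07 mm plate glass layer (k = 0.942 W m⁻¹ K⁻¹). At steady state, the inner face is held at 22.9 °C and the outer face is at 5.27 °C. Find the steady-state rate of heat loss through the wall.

Q = 30.7 W

Series thermal resistances, inner to outer:
  R_plate glass = L/(kA) = 4.46×10^-4/(0.840·0.575) = 9.234×10^-4 K/W
  R_cork board = L/(kA) = 0.0165/(0.0503·0.575) = 0.5705 K/W
  R_borosilicate glass = L/(kA) = 2.48×10^-4/(1.03·0.575) = 4.187×10^-4 K/W
  R_plate glass = L/(kA) = 0.00107/(0.942·0.575) = 0.001975 K/W
ΣR = 9.234×10^-4 + 0.5705 + 4.187×10^-4 + 0.001975 = 0.5738 K/W
Q = ΔT/ΣR = (22.9 °C − 5.27 °C)/0.5738 = 30.7 W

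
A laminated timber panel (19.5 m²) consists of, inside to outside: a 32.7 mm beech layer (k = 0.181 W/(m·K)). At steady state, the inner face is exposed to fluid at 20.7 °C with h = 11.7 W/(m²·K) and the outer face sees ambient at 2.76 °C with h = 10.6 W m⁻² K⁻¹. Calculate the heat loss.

Resistance network (inner→outer):
  R_conv,in = 1/(hA) = 1/(11.7·19.5) = 0.004383 K/W
  R_beech = L/(kA) = 0.0327/(0.181·19.5) = 0.009265 K/W
  R_conv,out = 1/(hA) = 1/(10.6·19.5) = 0.004838 K/W
ΣR = 0.004383 + 0.009265 + 0.004838 = 0.01849 K/W
Q = ΔT/ΣR = (20.7 °C − 2.76 °C)/0.01849 = 970 W

Q = 970 W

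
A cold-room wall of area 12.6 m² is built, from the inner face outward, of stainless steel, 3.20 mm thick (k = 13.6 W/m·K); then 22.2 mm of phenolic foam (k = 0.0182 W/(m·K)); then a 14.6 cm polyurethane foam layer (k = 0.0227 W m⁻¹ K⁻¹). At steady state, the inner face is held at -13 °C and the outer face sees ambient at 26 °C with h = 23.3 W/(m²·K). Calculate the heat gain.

Series thermal resistances, inner to outer:
  R_stainless steel = L/(kA) = 0.00320/(13.6·12.6) = 1.867×10^-5 K/W
  R_phenolic foam = L/(kA) = 0.0222/(0.0182·12.6) = 0.09681 K/W
  R_polyurethane foam = L/(kA) = 0.146/(0.0227·12.6) = 0.5105 K/W
  R_conv,out = 1/(hA) = 1/(23.3·12.6) = 0.003406 K/W
ΣR = 1.867×10^-5 + 0.09681 + 0.5105 + 0.003406 = 0.6107 K/W
Q = ΔT/ΣR = (-13 °C − 26 °C)/0.6107 = -63.9 W
(Negative Q ⇒ heat flows inward; heat gain = 63.9 W.)

Q = 63.9 W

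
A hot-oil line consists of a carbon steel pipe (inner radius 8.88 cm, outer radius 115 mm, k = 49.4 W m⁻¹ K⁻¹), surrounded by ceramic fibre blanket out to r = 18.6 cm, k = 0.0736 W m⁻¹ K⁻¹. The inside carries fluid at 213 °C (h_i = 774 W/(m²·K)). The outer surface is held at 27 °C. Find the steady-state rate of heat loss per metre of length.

Treat each layer as a resistance in series:
  R'_conv,in = 1/(2πr h) = 1/(2π·0.0888·774) = 0.002316 m·K/W
  R'_carbon steel = ln(0.115/0.0888)/(2πk) = 0.2585/(2π·49.4) = 8.330×10^-4 m·K/W
  R'_ceramic fibre blanket = ln(0.186/0.115)/(2πk) = 0.4808/(2π·0.0736) = 1.040 m·K/W
ΣR = 0.002316 + 8.330×10^-4 + 1.040 = 1.043 m·K/W
Q' = ΔT/ΣR = (213 °C − 27 °C)/1.043 = 178 W/m

Q' = 178 W/m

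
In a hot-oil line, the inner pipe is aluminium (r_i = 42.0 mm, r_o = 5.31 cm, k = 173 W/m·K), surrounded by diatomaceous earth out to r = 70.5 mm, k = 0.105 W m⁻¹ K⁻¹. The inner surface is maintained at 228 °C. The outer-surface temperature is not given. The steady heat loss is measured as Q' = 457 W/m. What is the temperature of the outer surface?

T_out = 31.6 °C

Series resistances:
  R'_aluminium = ln(0.0531/0.0420)/(2πk) = 0.2345/(2π·173) = 2.157×10^-4 m·K/W
  R'_diatomaceous earth = ln(0.0705/0.0531)/(2πk) = 0.2834/(2π·0.105) = 0.4296 m·K/W
ΣR = 0.4298 m·K/W
ΔT = Q'·ΣR = 457 × 0.4298 = 196.4 K
Heat flows outward, so T_out = T_in − ΔT = 228 − 196.4 = 31.6 °C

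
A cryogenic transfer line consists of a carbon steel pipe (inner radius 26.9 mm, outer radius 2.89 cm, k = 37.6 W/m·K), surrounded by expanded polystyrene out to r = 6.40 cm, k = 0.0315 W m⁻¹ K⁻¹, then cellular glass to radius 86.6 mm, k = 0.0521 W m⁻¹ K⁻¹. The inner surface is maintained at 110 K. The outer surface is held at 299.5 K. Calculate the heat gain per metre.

Q' = 38.4 W/m

Resistance network (inner→outer):
  R'_carbon steel = ln(0.0289/0.0269)/(2πk) = 0.07172/(2π·37.6) = 3.036×10^-4 m·K/W
  R'_expanded polystyrene = ln(0.0640/0.0289)/(2πk) = 0.7950/(2π·0.0315) = 4.017 m·K/W
  R'_cellular glass = ln(0.0866/0.0640)/(2πk) = 0.3024/(2π·0.0521) = 0.9238 m·K/W
ΣR = 3.036×10^-4 + 4.017 + 0.9238 = 4.941 m·K/W
Q' = ΔT/ΣR = (110 K − 299.5 K)/4.941 = -38.4 W/m
(Negative Q' ⇒ heat flows inward; heat gain = 38.4 W/m.)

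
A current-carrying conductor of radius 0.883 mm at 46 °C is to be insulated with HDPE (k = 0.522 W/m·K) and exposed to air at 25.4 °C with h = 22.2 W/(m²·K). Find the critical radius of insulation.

r_cr = 2.35 cm

For a cylinder, r_cr = k_ins/h = 0.522/22.2 = 0.0235 m = 2.35 cm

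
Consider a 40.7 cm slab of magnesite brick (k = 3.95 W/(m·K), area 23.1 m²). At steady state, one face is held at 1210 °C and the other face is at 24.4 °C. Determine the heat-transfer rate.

Q = 2.66×10^5 W

Q = kA·ΔT/L = 3.95 × 23.1 × |1210 °C − 24.4 °C| / 0.407 = 2.66×10^5 W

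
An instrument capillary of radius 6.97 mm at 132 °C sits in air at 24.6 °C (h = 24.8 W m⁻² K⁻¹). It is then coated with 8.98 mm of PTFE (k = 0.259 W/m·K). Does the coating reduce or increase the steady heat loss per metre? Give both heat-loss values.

increases: 117 → 118 W/m

Critical radius for a cylinder: r_cr = k/h = 0.0104 m = 1.04 cm.
Outer radius after coating: r₂ = 0.00697 + 0.00898 = 0.01595 m.
r₁ < r_cr < r₂: heat loss rises to a maximum at r_cr then falls. Whether the coating helps depends on whether Q(r₂) has dropped back below Q(r₁).
Bare: R = 1/(2πr₁h) = 0.9207 m·K/W; Q = 107.4/0.9207 = 117 W/m.
Coated: R = R_cond + R_conv = 0.9111 m·K/W; Q = 107.4/0.9111 = 118 W/m.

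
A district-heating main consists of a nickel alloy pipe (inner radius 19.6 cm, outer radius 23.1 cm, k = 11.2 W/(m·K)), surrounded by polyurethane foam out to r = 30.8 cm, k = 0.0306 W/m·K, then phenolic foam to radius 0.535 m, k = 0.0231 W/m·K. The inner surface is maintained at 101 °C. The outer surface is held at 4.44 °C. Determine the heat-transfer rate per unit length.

Q' = 18.2 W/m

Series thermal resistances, inner to outer:
  R'_nickel alloy = ln(0.231/0.196)/(2πk) = 0.1643/(2π·11.2) = 0.002335 m·K/W
  R'_polyurethane foam = ln(0.308/0.231)/(2πk) = 0.2877/(2π·0.0306) = 1.496 m·K/W
  R'_phenolic foam = ln(0.535/0.308)/(2πk) = 0.5522/(2π·0.0231) = 3.804 m·K/W
ΣR = 0.002335 + 1.496 + 3.804 = 5.302 m·K/W
Q' = ΔT/ΣR = (101 °C − 4.44 °C)/5.302 = 18.2 W/m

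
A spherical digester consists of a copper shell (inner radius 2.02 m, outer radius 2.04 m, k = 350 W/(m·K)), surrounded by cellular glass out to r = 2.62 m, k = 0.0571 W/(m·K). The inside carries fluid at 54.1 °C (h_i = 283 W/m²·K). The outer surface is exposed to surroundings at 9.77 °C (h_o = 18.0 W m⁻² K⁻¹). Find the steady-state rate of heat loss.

Q = 292 W

Treat each layer as a resistance in series:
  R_conv,in = 1/(4πr²h) = 1/(4π·2.02²·283) = 6.891×10^-5 K/W
  R_copper = (1/2.02 − 1/2.04)/(4πk) = 0.004853/(4π·350) = 1.103×10^-6 K/W
  R_cellular glass = (1/2.04 − 1/2.62)/(4πk) = 0.1085/(4π·0.0571) = 0.1512 K/W
  R_conv,out = 1/(4πr²h) = 1/(4π·2.62²·18.0) = 6.440×10^-4 K/W
ΣR = 6.891×10^-5 + 1.103×10^-6 + 0.1512 + 6.440×10^-4 = 0.1519 K/W
Q = ΔT/ΣR = (54.1 °C − 9.77 °C)/0.1519 = 292 W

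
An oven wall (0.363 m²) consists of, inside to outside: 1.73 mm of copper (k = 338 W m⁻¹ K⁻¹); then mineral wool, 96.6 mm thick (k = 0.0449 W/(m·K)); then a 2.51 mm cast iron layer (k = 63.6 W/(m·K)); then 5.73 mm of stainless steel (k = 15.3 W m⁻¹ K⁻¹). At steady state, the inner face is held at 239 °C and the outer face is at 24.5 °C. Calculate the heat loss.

Q = 36.2 W

Treat each layer as a resistance in series:
  R_copper = L/(kA) = 0.00173/(338·0.363) = 1.410×10^-5 K/W
  R_mineral wool = L/(kA) = 0.0966/(0.0449·0.363) = 5.927 K/W
  R_cast iron = L/(kA) = 0.00251/(63.6·0.363) = 1.087×10^-4 K/W
  R_stainless steel = L/(kA) = 0.00573/(15.3·0.363) = 0.001032 K/W
ΣR = 1.410×10^-5 + 5.927 + 1.087×10^-4 + 0.001032 = 5.928 K/W
Q = ΔT/ΣR = (239 °C − 24.5 °C)/5.928 = 36.2 W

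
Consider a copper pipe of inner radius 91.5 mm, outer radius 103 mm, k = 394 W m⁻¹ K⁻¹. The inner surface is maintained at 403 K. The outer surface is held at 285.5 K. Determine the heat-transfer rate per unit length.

Q' = 2πk·ΔT/ln(r₂/r₁) = 2π × 394 × 117.5 / ln(0.103/0.0915) = 2.46×10^6 W/m

Q' = 2460 kW/m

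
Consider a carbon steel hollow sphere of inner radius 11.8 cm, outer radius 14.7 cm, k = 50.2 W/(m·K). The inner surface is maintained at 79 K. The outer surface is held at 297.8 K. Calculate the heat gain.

Q = 82600 W

Q = 4πk·ΔT/(1/r₁ − 1/r₂) = 4π × 50.2 × 218.8 / (1/0.118 − 1/0.147) = 82600 W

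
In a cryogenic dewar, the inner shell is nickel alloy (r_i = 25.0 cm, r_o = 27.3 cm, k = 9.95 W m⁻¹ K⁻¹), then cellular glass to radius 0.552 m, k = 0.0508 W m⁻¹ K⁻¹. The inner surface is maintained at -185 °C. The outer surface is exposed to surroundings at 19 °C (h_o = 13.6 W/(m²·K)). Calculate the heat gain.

Q = 69.8 W

Treat each layer as a resistance in series:
  R_nickel alloy = (1/0.250 − 1/0.273)/(4πk) = 0.3370/(4π·9.95) = 0.002695 K/W
  R_cellular glass = (1/0.273 − 1/0.552)/(4πk) = 1.851/(4π·0.0508) = 2.900 K/W
  R_conv,out = 1/(4πr²h) = 1/(4π·0.552²·13.6) = 0.01920 K/W
ΣR = 0.002695 + 2.900 + 0.01920 = 2.922 K/W
Q = ΔT/ΣR = (-185 °C − 19 °C)/2.922 = -69.8 W
(Negative Q ⇒ heat flows inward; heat gain = 69.8 W.)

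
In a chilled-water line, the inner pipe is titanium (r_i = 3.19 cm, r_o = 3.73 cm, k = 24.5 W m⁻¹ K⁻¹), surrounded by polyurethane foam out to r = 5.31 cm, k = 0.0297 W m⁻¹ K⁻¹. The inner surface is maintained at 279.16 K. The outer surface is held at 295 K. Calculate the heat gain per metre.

Resistance network (inner→outer):
  R'_titanium = ln(0.0373/0.0319)/(2πk) = 0.1564/(2π·24.5) = 0.001016 m·K/W
  R'_polyurethane foam = ln(0.0531/0.0373)/(2πk) = 0.3532/(2π·0.0297) = 1.893 m·K/W
ΣR = 0.001016 + 1.893 = 1.894 m·K/W
Q' = ΔT/ΣR = (279.16 K − 295 K)/1.894 = -8.36 W/m
(Negative Q' ⇒ heat flows inward; heat gain = 8.36 W/m.)

Q' = 8.36 W/m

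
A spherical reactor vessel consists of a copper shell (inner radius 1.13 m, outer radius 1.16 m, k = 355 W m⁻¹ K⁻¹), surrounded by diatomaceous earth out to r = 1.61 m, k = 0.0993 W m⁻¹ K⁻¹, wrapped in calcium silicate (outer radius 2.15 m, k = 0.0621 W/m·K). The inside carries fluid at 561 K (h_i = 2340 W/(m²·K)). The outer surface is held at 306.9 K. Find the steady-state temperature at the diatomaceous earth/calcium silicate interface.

Resistance network (inner→outer):
  R_conv,in = 1/(4πr²h) = 1/(4π·1.13²·2340) = 2.663×10^-5 K/W
  R_copper = (1/1.13 − 1/1.16)/(4πk) = 0.02289/(4π·355) = 5.130×10^-6 K/W
  R_diatomaceous earth = (1/1.16 − 1/1.61)/(4πk) = 0.2410/(4π·0.0993) = 0.1931 K/W
  R_calcium silicate = (1/1.61 − 1/2.15)/(4πk) = 0.1560/(4π·0.0621) = 0.1999 K/W
ΣR = 2.663×10^-5 + 5.130×10^-6 + 0.1931 + 0.1999 = 0.3930 K/W
Q = ΔT/ΣR = (561 K − 306.9 K)/0.3930 = 646.6 W
From the inner boundary to the diatomaceous earth/calcium silicate interface, ΣR_partial = 0.1931 K/W.
T_interface = T_in − Q·ΣR_partial = 561 K − (646.6)(0.1931) = 436 K

T = 436 K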